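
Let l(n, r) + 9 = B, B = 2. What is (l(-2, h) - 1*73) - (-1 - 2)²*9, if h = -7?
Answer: -161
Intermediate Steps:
l(n, r) = -7 (l(n, r) = -9 + 2 = -7)
(l(-2, h) - 1*73) - (-1 - 2)²*9 = (-7 - 1*73) - (-1 - 2)²*9 = (-7 - 73) - (-3)²*9 = -80 - 9*9 = -80 - 1*81 = -80 - 81 = -161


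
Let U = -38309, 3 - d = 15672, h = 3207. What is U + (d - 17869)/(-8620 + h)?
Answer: -207333079/5413 ≈ -38303.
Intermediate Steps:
d = -15669 (d = 3 - 1*15672 = 3 - 15672 = -15669)
U + (d - 17869)/(-8620 + h) = -38309 + (-15669 - 17869)/(-8620 + 3207) = -38309 - 33538/(-5413) = -38309 - 33538*(-1/5413) = -38309 + 33538/5413 = -207333079/5413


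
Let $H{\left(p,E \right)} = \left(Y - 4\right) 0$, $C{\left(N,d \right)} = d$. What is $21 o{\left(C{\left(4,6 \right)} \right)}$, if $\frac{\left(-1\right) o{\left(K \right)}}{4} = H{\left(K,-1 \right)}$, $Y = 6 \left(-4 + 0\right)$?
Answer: $0$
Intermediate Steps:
$Y = -24$ ($Y = 6 \left(-4\right) = -24$)
$H{\left(p,E \right)} = 0$ ($H{\left(p,E \right)} = \left(-24 - 4\right) 0 = \left(-28\right) 0 = 0$)
$o{\left(K \right)} = 0$ ($o{\left(K \right)} = \left(-4\right) 0 = 0$)
$21 o{\left(C{\left(4,6 \right)} \right)} = 21 \cdot 0 = 0$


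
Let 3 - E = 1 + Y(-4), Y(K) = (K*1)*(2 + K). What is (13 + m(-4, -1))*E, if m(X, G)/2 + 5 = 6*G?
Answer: 54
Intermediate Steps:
Y(K) = K*(2 + K)
m(X, G) = -10 + 12*G (m(X, G) = -10 + 2*(6*G) = -10 + 12*G)
E = -6 (E = 3 - (1 - 4*(2 - 4)) = 3 - (1 - 4*(-2)) = 3 - (1 + 8) = 3 - 1*9 = 3 - 9 = -6)
(13 + m(-4, -1))*E = (13 + (-10 + 12*(-1)))*(-6) = (13 + (-10 - 12))*(-6) = (13 - 22)*(-6) = -9*(-6) = 54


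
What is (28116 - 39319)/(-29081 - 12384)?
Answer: 11203/41465 ≈ 0.27018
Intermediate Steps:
(28116 - 39319)/(-29081 - 12384) = -11203/(-41465) = -11203*(-1/41465) = 11203/41465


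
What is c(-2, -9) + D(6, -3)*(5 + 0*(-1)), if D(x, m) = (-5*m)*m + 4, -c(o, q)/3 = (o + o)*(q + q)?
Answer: -421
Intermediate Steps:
c(o, q) = -12*o*q (c(o, q) = -3*(o + o)*(q + q) = -3*2*o*2*q = -12*o*q)
D(x, m) = 4 - 5*m**2 (D(x, m) = -5*m**2 + 4 = 4 - 5*m**2)
c(-2, -9) + D(6, -3)*(5 + 0*(-1)) = -12*(-2)*(-9) + (4 - 5*(-3)**2)*(5 + 0*(-1)) = -216 + (4 - 5*9)*(5 + 0) = -216 + (4 - 45)*5 = -216 - 41*5 = -216 - 205 = -421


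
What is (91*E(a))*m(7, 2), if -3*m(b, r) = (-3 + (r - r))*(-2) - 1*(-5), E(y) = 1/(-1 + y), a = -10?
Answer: 91/3 ≈ 30.333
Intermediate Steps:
m(b, r) = -11/3 (m(b, r) = -((-3 + (r - r))*(-2) - 1*(-5))/3 = -((-3 + 0)*(-2) + 5)/3 = -(-3*(-2) + 5)/3 = -(6 + 5)/3 = -⅓*11 = -11/3)
(91*E(a))*m(7, 2) = (91/(-1 - 10))*(-11/3) = (91/(-11))*(-11/3) = (91*(-1/11))*(-11/3) = -91/11*(-11/3) = 91/3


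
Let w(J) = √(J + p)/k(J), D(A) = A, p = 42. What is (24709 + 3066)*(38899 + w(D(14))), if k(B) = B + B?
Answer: 1080419725 + 27775*√14/14 ≈ 1.0804e+9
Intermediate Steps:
k(B) = 2*B
w(J) = √(42 + J)/(2*J) (w(J) = √(J + 42)/((2*J)) = √(42 + J)*(1/(2*J)) = √(42 + J)/(2*J))
(24709 + 3066)*(38899 + w(D(14))) = (24709 + 3066)*(38899 + (½)*√(42 + 14)/14) = 27775*(38899 + (½)*(1/14)*√56) = 27775*(38899 + (½)*(1/14)*(2*√14)) = 27775*(38899 + √14/14) = 1080419725 + 27775*√14/14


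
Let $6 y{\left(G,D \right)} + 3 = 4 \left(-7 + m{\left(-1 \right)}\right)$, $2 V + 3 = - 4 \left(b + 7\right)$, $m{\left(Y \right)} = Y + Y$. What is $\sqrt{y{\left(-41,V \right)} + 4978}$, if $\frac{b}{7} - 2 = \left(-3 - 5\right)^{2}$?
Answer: $\frac{\sqrt{19886}}{2} \approx 70.509$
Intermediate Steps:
$m{\left(Y \right)} = 2 Y$
$b = 462$ ($b = 14 + 7 \left(-3 - 5\right)^{2} = 14 + 7 \left(-8\right)^{2} = 14 + 7 \cdot 64 = 14 + 448 = 462$)
$V = - \frac{1879}{2}$ ($V = - \frac{3}{2} + \frac{\left(-4\right) \left(462 + 7\right)}{2} = - \frac{3}{2} + \frac{\left(-4\right) 469}{2} = - \frac{3}{2} + \frac{1}{2} \left(-1876\right) = - \frac{3}{2} - 938 = - \frac{1879}{2} \approx -939.5$)
$y{\left(G,D \right)} = - \frac{13}{2}$ ($y{\left(G,D \right)} = - \frac{1}{2} + \frac{4 \left(-7 + 2 \left(-1\right)\right)}{6} = - \frac{1}{2} + \frac{4 \left(-7 - 2\right)}{6} = - \frac{1}{2} + \frac{4 \left(-9\right)}{6} = - \frac{1}{2} + \frac{1}{6} \left(-36\right) = - \frac{1}{2} - 6 = - \frac{13}{2}$)
$\sqrt{y{\left(-41,V \right)} + 4978} = \sqrt{- \frac{13}{2} + 4978} = \sqrt{\frac{9943}{2}} = \frac{\sqrt{19886}}{2}$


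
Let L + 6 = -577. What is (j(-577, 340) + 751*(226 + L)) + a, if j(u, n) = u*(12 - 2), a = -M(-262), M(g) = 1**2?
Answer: -273878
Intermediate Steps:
L = -583 (L = -6 - 577 = -583)
M(g) = 1
a = -1 (a = -1*1 = -1)
j(u, n) = 10*u (j(u, n) = u*10 = 10*u)
(j(-577, 340) + 751*(226 + L)) + a = (10*(-577) + 751*(226 - 583)) - 1 = (-5770 + 751*(-357)) - 1 = (-5770 - 268107) - 1 = -273877 - 1 = -273878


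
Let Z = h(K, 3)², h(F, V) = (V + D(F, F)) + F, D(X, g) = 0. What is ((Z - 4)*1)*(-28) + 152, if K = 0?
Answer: 12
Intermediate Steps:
h(F, V) = F + V (h(F, V) = (V + 0) + F = V + F = F + V)
Z = 9 (Z = (0 + 3)² = 3² = 9)
((Z - 4)*1)*(-28) + 152 = ((9 - 4)*1)*(-28) + 152 = (5*1)*(-28) + 152 = 5*(-28) + 152 = -140 + 152 = 12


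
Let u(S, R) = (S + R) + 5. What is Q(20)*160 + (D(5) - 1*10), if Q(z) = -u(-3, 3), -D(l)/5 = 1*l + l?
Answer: -860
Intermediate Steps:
D(l) = -10*l (D(l) = -5*(1*l + l) = -5*(l + l) = -10*l)
u(S, R) = 5 + R + S (u(S, R) = (R + S) + 5 = 5 + R + S)
Q(z) = -5 (Q(z) = -(5 + 3 - 3) = -1*5 = -5)
Q(20)*160 + (D(5) - 1*10) = -5*160 + (-10*5 - 1*10) = -800 + (-50 - 10) = -800 - 60 = -860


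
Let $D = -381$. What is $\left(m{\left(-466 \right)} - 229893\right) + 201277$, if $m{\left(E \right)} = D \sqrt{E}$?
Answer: $-28616 - 381 i \sqrt{466} \approx -28616.0 - 8224.7 i$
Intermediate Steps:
$m{\left(E \right)} = - 381 \sqrt{E}$
$\left(m{\left(-466 \right)} - 229893\right) + 201277 = \left(- 381 \sqrt{-466} - 229893\right) + 201277 = \left(- 381 i \sqrt{466} - 229893\right) + 201277 = \left(-229893 - 381 i \sqrt{466}\right) + 201277 = -28616 - 381 i \sqrt{466}$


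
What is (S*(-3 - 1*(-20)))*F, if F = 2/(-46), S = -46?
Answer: 34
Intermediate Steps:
F = -1/23 (F = 2*(-1/46) = -1/23 ≈ -0.043478)
(S*(-3 - 1*(-20)))*F = -46*(-3 - 1*(-20))*(-1/23) = -46*(-3 + 20)*(-1/23) = -46*17*(-1/23) = -782*(-1/23) = 34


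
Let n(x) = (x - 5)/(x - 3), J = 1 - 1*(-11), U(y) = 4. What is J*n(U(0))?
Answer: -12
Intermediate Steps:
J = 12 (J = 1 + 11 = 12)
n(x) = (-5 + x)/(-3 + x)
J*n(U(0)) = 12*((-5 + 4)/(-3 + 4)) = 12*(-1/1) = 12*(1*(-1)) = 12*(-1) = -12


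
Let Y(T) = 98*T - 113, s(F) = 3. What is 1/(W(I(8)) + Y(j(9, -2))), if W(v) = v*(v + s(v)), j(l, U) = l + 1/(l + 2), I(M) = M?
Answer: 11/9525 ≈ 0.0011549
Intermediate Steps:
j(l, U) = l + 1/(2 + l)
Y(T) = -113 + 98*T
W(v) = v*(3 + v) (W(v) = v*(v + 3) = v*(3 + v))
1/(W(I(8)) + Y(j(9, -2))) = 1/(8*(3 + 8) + (-113 + 98*((1 + 9² + 2*9)/(2 + 9)))) = 1/(8*11 + (-113 + 98*((1 + 81 + 18)/11))) = 1/(88 + (-113 + 98*((1/11)*100))) = 1/(88 + (-113 + 98*(100/11))) = 1/(88 + (-113 + 9800/11)) = 1/(88 + 8557/11) = 1/(9525/11) = 11/9525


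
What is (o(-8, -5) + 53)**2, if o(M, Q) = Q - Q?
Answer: 2809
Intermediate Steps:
o(M, Q) = 0
(o(-8, -5) + 53)**2 = (0 + 53)**2 = 53**2 = 2809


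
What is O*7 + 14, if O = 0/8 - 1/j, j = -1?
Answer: 21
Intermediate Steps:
O = 1 (O = 0/8 - 1/(-1) = 0*(⅛) - 1*(-1) = 0 + 1 = 1)
O*7 + 14 = 1*7 + 14 = 7 + 14 = 21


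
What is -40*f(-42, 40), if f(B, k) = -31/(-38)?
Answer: -620/19 ≈ -32.632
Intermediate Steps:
f(B, k) = 31/38 (f(B, k) = -31*(-1/38) = 31/38)
-40*f(-42, 40) = -40*31/38 = -620/19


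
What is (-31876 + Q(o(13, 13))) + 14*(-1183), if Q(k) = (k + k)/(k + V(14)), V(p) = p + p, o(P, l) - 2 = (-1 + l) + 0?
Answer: -145312/3 ≈ -48437.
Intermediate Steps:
o(P, l) = 1 + l (o(P, l) = 2 + ((-1 + l) + 0) = 2 + (-1 + l) = 1 + l)
V(p) = 2*p
Q(k) = 2*k/(28 + k) (Q(k) = (k + k)/(k + 2*14) = (2*k)/(k + 28) = (2*k)/(28 + k) = 2*k/(28 + k))
(-31876 + Q(o(13, 13))) + 14*(-1183) = (-31876 + 2*(1 + 13)/(28 + (1 + 13))) + 14*(-1183) = (-31876 + 2*14/(28 + 14)) - 16562 = (-31876 + 2*14/42) - 16562 = (-31876 + 2*14*(1/42)) - 16562 = (-31876 + 2/3) - 16562 = -95626/3 - 16562 = -145312/3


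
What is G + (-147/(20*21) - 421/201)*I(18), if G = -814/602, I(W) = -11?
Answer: 30901057/1210020 ≈ 25.538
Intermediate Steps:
G = -407/301 (G = -814*1/602 = -407/301 ≈ -1.3522)
G + (-147/(20*21) - 421/201)*I(18) = -407/301 + (-147/(20*21) - 421/201)*(-11) = -407/301 + (-147/420 - 421*1/201)*(-11) = -407/301 + (-147*1/420 - 421/201)*(-11) = -407/301 + (-7/20 - 421/201)*(-11) = -407/301 - 9827/4020*(-11) = -407/301 + 108097/4020 = 30901057/1210020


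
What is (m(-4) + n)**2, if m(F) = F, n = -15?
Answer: 361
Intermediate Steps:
(m(-4) + n)**2 = (-4 - 15)**2 = (-19)**2 = 361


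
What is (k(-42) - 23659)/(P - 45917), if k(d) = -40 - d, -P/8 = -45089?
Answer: -23657/314795 ≈ -0.075150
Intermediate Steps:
P = 360712 (P = -8*(-45089) = 360712)
(k(-42) - 23659)/(P - 45917) = ((-40 - 1*(-42)) - 23659)/(360712 - 45917) = ((-40 + 42) - 23659)/314795 = (2 - 23659)*(1/314795) = -23657*1/314795 = -23657/314795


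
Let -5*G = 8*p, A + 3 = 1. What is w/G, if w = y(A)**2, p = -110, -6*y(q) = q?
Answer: 1/1584 ≈ 0.00063131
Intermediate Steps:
A = -2 (A = -3 + 1 = -2)
y(q) = -q/6
G = 176 (G = -8*(-110)/5 = -1/5*(-880) = 176)
w = 1/9 (w = (-1/6*(-2))**2 = (1/3)**2 = 1/9 ≈ 0.11111)
w/G = (1/9)/176 = (1/9)*(1/176) = 1/1584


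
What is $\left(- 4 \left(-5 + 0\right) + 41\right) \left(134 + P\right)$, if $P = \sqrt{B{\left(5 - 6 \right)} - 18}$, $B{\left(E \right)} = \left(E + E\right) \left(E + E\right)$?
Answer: $8174 + 61 i \sqrt{14} \approx 8174.0 + 228.24 i$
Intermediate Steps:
$B{\left(E \right)} = 4 E^{2}$ ($B{\left(E \right)} = 2 E 2 E = 4 E^{2}$)
$P = i \sqrt{14}$ ($P = \sqrt{4 \left(5 - 6\right)^{2} - 18} = \sqrt{4 \left(-1\right)^{2} - 18} = \sqrt{4 \cdot 1 - 18} = \sqrt{4 - 18} = \sqrt{-14} = i \sqrt{14} \approx 3.7417 i$)
$\left(- 4 \left(-5 + 0\right) + 41\right) \left(134 + P\right) = \left(- 4 \left(-5 + 0\right) + 41\right) \left(134 + i \sqrt{14}\right) = \left(\left(-4\right) \left(-5\right) + 41\right) \left(134 + i \sqrt{14}\right) = \left(20 + 41\right) \left(134 + i \sqrt{14}\right) = 61 \left(134 + i \sqrt{14}\right) = 8174 + 61 i \sqrt{14}$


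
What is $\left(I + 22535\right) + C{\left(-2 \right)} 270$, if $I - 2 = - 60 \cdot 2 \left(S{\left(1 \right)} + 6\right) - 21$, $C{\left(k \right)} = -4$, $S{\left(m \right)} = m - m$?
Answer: $20716$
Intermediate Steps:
$S{\left(m \right)} = 0$
$I = -739$ ($I = 2 - \left(21 + 60 \cdot 2 \left(0 + 6\right)\right) = 2 - \left(21 + 60 \cdot 2 \cdot 6\right) = 2 - 741 = -739$)
$\left(I + 22535\right) + C{\left(-2 \right)} 270 = \left(-739 + 22535\right) - 1080 = 21796 - 1080 = 20716$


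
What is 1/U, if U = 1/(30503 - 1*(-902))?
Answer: 31405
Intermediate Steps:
U = 1/31405 (U = 1/(30503 + 902) = 1/31405 ≈ 3.1842e-5)
1/U = 1/(1/31405) = 31405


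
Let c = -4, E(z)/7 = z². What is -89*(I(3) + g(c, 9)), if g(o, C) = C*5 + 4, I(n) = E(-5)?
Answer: -19936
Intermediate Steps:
E(z) = 7*z²
I(n) = 175 (I(n) = 7*(-5)² = 7*25 = 175)
g(o, C) = 4 + 5*C (g(o, C) = 5*C + 4 = 4 + 5*C)
-89*(I(3) + g(c, 9)) = -89*(175 + (4 + 5*9)) = -89*(175 + (4 + 45)) = -89*(175 + 49) = -89*224 = -19936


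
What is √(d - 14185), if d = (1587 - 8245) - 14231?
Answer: I*√35074 ≈ 187.28*I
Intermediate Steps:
d = -20889 (d = -6658 - 14231 = -20889)
√(d - 14185) = √(-20889 - 14185) = √(-35074) = I*√35074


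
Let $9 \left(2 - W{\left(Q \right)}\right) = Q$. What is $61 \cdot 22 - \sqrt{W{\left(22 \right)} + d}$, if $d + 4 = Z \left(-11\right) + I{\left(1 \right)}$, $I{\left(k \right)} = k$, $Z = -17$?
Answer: $1342 - \frac{2 \sqrt{413}}{3} \approx 1328.5$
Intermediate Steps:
$W{\left(Q \right)} = 2 - \frac{Q}{9}$
$d = 184$ ($d = -4 + \left(\left(-17\right) \left(-11\right) + 1\right) = -4 + \left(187 + 1\right) = -4 + 188 = 184$)
$61 \cdot 22 - \sqrt{W{\left(22 \right)} + d} = 61 \cdot 22 - \sqrt{\left(2 - \frac{22}{9}\right) + 184} = 1342 - \sqrt{\left(2 - \frac{22}{9}\right) + 184} = 1342 - \sqrt{- \frac{4}{9} + 184} = 1342 - \sqrt{\frac{1652}{9}} = 1342 - \frac{2 \sqrt{413}}{3}$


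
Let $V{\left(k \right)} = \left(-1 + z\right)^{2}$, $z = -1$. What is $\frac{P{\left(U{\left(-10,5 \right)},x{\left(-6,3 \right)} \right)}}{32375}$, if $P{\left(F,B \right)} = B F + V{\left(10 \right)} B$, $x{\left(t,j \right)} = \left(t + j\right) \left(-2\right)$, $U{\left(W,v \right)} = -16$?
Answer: $- \frac{72}{32375} \approx -0.0022239$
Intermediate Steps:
$V{\left(k \right)} = 4$ ($V{\left(k \right)} = \left(-1 - 1\right)^{2} = \left(-2\right)^{2} = 4$)
$x{\left(t,j \right)} = - 2 j - 2 t$ ($x{\left(t,j \right)} = \left(j + t\right) \left(-2\right) = - 2 j - 2 t$)
$P{\left(F,B \right)} = 4 B + B F$ ($P{\left(F,B \right)} = B F + 4 B = 4 B + B F$)
$\frac{P{\left(U{\left(-10,5 \right)},x{\left(-6,3 \right)} \right)}}{32375} = \frac{\left(\left(-2\right) 3 - -12\right) \left(4 - 16\right)}{32375} = \left(-6 + 12\right) \left(-12\right) \frac{1}{32375} = 6 \left(-12\right) \frac{1}{32375} = \left(-72\right) \frac{1}{32375} = - \frac{72}{32375}$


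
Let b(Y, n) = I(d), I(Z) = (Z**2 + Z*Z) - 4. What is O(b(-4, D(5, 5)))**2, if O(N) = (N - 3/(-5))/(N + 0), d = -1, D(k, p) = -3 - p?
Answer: 49/100 ≈ 0.49000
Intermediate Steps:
I(Z) = -4 + 2*Z**2 (I(Z) = (Z**2 + Z**2) - 4 = 2*Z**2 - 4 = -4 + 2*Z**2)
b(Y, n) = -2 (b(Y, n) = -4 + 2*(-1)**2 = -4 + 2*1 = -4 + 2 = -2)
O(N) = (3/5 + N)/N (O(N) = (N - 3*(-1/5))/N = (N + 3/5)/N = (3/5 + N)/N)
O(b(-4, D(5, 5)))**2 = ((3/5 - 2)/(-2))**2 = (-1/2*(-7/5))**2 = (7/10)**2 = 49/100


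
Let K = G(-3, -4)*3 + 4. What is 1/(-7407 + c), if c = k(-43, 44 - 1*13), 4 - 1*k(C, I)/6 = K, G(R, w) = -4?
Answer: -1/7335 ≈ -0.00013633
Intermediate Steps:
K = -8 (K = -4*3 + 4 = -12 + 4 = -8)
k(C, I) = 72 (k(C, I) = 24 - 6*(-8) = 24 + 48 = 72)
c = 72
1/(-7407 + c) = 1/(-7407 + 72) = 1/(-7335) = -1/7335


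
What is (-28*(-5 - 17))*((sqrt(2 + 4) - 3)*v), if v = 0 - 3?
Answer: 5544 - 1848*sqrt(6) ≈ 1017.3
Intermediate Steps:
v = -3
(-28*(-5 - 17))*((sqrt(2 + 4) - 3)*v) = (-28*(-5 - 17))*((sqrt(2 + 4) - 3)*(-3)) = (-28*(-22))*((sqrt(6) - 3)*(-3)) = 616*((-3 + sqrt(6))*(-3)) = 616*(9 - 3*sqrt(6)) = 5544 - 1848*sqrt(6)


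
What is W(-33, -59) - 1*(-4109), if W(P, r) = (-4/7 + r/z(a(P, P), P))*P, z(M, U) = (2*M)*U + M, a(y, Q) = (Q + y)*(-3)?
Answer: 11268637/2730 ≈ 4127.7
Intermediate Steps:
a(y, Q) = -3*Q - 3*y
z(M, U) = M + 2*M*U (z(M, U) = 2*M*U + M = M + 2*M*U)
W(P, r) = P*(-4/7 - r/(6*P*(1 + 2*P))) (W(P, r) = (-4/7 + r/(((-3*P - 3*P)*(1 + 2*P))))*P = (-4*⅐ + r/(((-6*P)*(1 + 2*P))))*P = (-4/7 + r/((-6*P*(1 + 2*P))))*P = (-4/7 + r*(-1/(6*P*(1 + 2*P))))*P = (-4/7 - r/(6*P*(1 + 2*P)))*P = P*(-4/7 - r/(6*P*(1 + 2*P))))
W(-33, -59) - 1*(-4109) = (-7*(-59) - 24*(-33)*(1 + 2*(-33)))/(42*(1 + 2*(-33))) - 1*(-4109) = (413 - 24*(-33)*(1 - 66))/(42*(1 - 66)) + 4109 = (1/42)*(413 - 24*(-33)*(-65))/(-65) + 4109 = (1/42)*(-1/65)*(413 - 51480) + 4109 = (1/42)*(-1/65)*(-51067) + 4109 = 51067/2730 + 4109 = 11268637/2730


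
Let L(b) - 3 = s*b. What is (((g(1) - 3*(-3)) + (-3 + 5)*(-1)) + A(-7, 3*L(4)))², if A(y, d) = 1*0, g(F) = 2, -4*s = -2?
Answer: 81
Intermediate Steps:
s = ½ (s = -¼*(-2) = ½ ≈ 0.50000)
L(b) = 3 + b/2
A(y, d) = 0
(((g(1) - 3*(-3)) + (-3 + 5)*(-1)) + A(-7, 3*L(4)))² = (((2 - 3*(-3)) + (-3 + 5)*(-1)) + 0)² = (((2 + 9) + 2*(-1)) + 0)² = ((11 - 2) + 0)² = (9 + 0)² = 9² = 81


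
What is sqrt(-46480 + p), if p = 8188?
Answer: 2*I*sqrt(9573) ≈ 195.68*I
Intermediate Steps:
sqrt(-46480 + p) = sqrt(-46480 + 8188) = sqrt(-38292) = 2*I*sqrt(9573)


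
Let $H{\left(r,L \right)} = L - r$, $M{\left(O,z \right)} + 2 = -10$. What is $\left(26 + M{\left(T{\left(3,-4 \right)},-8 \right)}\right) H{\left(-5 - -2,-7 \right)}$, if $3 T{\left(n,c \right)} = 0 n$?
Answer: $-56$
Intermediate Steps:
$T{\left(n,c \right)} = 0$ ($T{\left(n,c \right)} = \frac{0 n}{3} = \frac{1}{3} \cdot 0 = 0$)
$M{\left(O,z \right)} = -12$ ($M{\left(O,z \right)} = -2 - 10 = -12$)
$\left(26 + M{\left(T{\left(3,-4 \right)},-8 \right)}\right) H{\left(-5 - -2,-7 \right)} = \left(26 - 12\right) \left(-7 - \left(-5 - -2\right)\right) = 14 \left(-7 - \left(-5 + 2\right)\right) = 14 \left(-7 - -3\right) = 14 \left(-7 + 3\right) = 14 \left(-4\right) = -56$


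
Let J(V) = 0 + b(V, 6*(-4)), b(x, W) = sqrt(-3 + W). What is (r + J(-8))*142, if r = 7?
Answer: 994 + 426*I*sqrt(3) ≈ 994.0 + 737.85*I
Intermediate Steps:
J(V) = 3*I*sqrt(3) (J(V) = 0 + sqrt(-3 + 6*(-4)) = 0 + sqrt(-3 - 24) = 0 + sqrt(-27) = 0 + 3*I*sqrt(3) = 3*I*sqrt(3))
(r + J(-8))*142 = (7 + 3*I*sqrt(3))*142 = 994 + 426*I*sqrt(3)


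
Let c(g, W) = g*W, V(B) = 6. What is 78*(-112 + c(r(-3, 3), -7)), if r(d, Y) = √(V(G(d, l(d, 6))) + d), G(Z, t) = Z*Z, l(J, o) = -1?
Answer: -8736 - 546*√3 ≈ -9681.7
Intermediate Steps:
G(Z, t) = Z²
r(d, Y) = √(6 + d)
c(g, W) = W*g
78*(-112 + c(r(-3, 3), -7)) = 78*(-112 - 7*√(6 - 3)) = 78*(-112 - 7*√3) = -8736 - 546*√3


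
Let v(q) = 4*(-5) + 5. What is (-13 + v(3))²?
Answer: 784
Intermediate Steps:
v(q) = -15 (v(q) = -20 + 5 = -15)
(-13 + v(3))² = (-13 - 15)² = (-28)² = 784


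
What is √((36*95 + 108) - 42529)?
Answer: I*√39001 ≈ 197.49*I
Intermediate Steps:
√((36*95 + 108) - 42529) = √((3420 + 108) - 42529) = √(3528 - 42529) = √(-39001) = I*√39001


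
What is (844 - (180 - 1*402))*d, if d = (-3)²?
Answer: 9594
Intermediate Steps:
d = 9
(844 - (180 - 1*402))*d = (844 - (180 - 1*402))*9 = (844 - (180 - 402))*9 = (844 - 1*(-222))*9 = (844 + 222)*9 = 1066*9 = 9594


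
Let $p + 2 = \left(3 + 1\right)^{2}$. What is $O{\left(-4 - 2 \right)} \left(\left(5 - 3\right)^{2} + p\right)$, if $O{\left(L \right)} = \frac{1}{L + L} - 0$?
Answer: $- \frac{3}{2} \approx -1.5$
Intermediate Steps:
$O{\left(L \right)} = \frac{1}{2 L}$ ($O{\left(L \right)} = \frac{1}{2 L} + 0 = \frac{1}{2 L}$)
$p = 14$ ($p = -2 + \left(3 + 1\right)^{2} = -2 + 4^{2} = -2 + 16 = 14$)
$O{\left(-4 - 2 \right)} \left(\left(5 - 3\right)^{2} + p\right) = \frac{1}{2 \left(-4 - 2\right)} \left(\left(5 - 3\right)^{2} + 14\right) = \frac{1}{2 \left(-4 - 2\right)} \left(2^{2} + 14\right) = \frac{1}{2 \left(-6\right)} \left(4 + 14\right) = \frac{1}{2} \left(- \frac{1}{6}\right) 18 = \left(- \frac{1}{12}\right) 18 = - \frac{3}{2}$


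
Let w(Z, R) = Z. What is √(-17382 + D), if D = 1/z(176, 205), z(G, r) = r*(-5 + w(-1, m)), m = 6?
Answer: I*√26297229030/1230 ≈ 131.84*I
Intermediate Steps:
z(G, r) = -6*r (z(G, r) = r*(-5 - 1) = r*(-6) = -6*r)
D = -1/1230 (D = 1/(-6*205) = 1/(-1230) = -1/1230 ≈ -0.00081301)
√(-17382 + D) = √(-17382 - 1/1230) = √(-21379861/1230) = I*√26297229030/1230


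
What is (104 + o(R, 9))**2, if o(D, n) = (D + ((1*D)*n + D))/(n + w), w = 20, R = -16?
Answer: 8065600/841 ≈ 9590.5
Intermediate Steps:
o(D, n) = (2*D + D*n)/(20 + n) (o(D, n) = (D + ((1*D)*n + D))/(n + 20) = (D + (D*n + D))/(20 + n) = (D + (D + D*n))/(20 + n) = (2*D + D*n)/(20 + n))
(104 + o(R, 9))**2 = (104 - 16*(2 + 9)/(20 + 9))**2 = (104 - 16*11/29)**2 = (104 - 16*1/29*11)**2 = (104 - 176/29)**2 = (2840/29)**2 = 8065600/841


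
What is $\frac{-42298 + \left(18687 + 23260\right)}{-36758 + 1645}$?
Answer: $\frac{27}{2701} \approx 0.0099963$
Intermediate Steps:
$\frac{-42298 + \left(18687 + 23260\right)}{-36758 + 1645} = \frac{-42298 + 41947}{-35113} = \left(-351\right) \left(- \frac{1}{35113}\right) = \frac{27}{2701}$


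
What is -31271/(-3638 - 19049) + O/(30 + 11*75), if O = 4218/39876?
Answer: 9353057389/6785001090 ≈ 1.3785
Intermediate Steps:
O = 703/6646 (O = 4218*(1/39876) = 703/6646 ≈ 0.10578)
-31271/(-3638 - 19049) + O/(30 + 11*75) = -31271/(-3638 - 19049) + 703/(6646*(30 + 11*75)) = -31271/(-22687) + 703/(6646*(30 + 825)) = -31271*(-1/22687) + (703/6646)/855 = 31271/22687 + (703/6646)*(1/855) = 31271/22687 + 37/299070 = 9353057389/6785001090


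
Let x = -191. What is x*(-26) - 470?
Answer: 4496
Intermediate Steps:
x*(-26) - 470 = -191*(-26) - 470 = 4966 - 470 = 4496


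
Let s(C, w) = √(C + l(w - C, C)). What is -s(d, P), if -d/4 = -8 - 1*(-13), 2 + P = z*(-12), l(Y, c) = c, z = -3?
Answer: -2*I*√10 ≈ -6.3246*I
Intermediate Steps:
P = 34 (P = -2 - 3*(-12) = -2 + 36 = 34)
d = -20 (d = -4*(-8 - 1*(-13)) = -4*(-8 + 13) = -4*5 = -20)
s(C, w) = √2*√C (s(C, w) = √(C + C) = √(2*C) = √2*√C)
-s(d, P) = -√2*√(-20) = -√2*2*I*√5 = -2*I*√10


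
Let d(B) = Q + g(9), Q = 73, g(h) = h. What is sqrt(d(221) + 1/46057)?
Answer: 35*sqrt(141993731)/46057 ≈ 9.0554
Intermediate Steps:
d(B) = 82 (d(B) = 73 + 9 = 82)
sqrt(d(221) + 1/46057) = sqrt(82 + 1/46057) = sqrt(3776675/46057) = 35*sqrt(141993731)/46057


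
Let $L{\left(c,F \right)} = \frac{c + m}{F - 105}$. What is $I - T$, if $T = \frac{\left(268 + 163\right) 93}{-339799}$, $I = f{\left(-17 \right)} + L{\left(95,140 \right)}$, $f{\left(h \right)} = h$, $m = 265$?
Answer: $- \frac{15689972}{2378593} \approx -6.5963$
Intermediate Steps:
$L{\left(c,F \right)} = \frac{265 + c}{-105 + F}$ ($L{\left(c,F \right)} = \frac{c + 265}{F - 105} = \frac{265 + c}{-105 + F}$)
$I = - \frac{47}{7}$ ($I = -17 + \frac{265 + 95}{-105 + 140} = -17 + \frac{1}{35} \cdot 360 = -17 + \frac{72}{7} = - \frac{47}{7} \approx -6.7143$)
$T = - \frac{40083}{339799}$ ($T = 431 \cdot 93 \left(- \frac{1}{339799}\right) = 40083 \left(- \frac{1}{339799}\right) = - \frac{40083}{339799} \approx -0.11796$)
$I - T = - \frac{47}{7} - - \frac{40083}{339799} = - \frac{47}{7} + \frac{40083}{339799} = - \frac{15689972}{2378593}$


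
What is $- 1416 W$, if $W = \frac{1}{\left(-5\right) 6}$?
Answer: $\frac{236}{5} \approx 47.2$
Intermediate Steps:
$W = - \frac{1}{30}$ ($W = \frac{1}{-30} = - \frac{1}{30} \approx -0.033333$)
$- 1416 W = \left(-1416\right) \left(- \frac{1}{30}\right) = \frac{236}{5}$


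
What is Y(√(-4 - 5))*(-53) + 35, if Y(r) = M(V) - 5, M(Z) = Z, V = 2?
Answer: 194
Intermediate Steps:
Y(r) = -3 (Y(r) = 2 - 5 = -3)
Y(√(-4 - 5))*(-53) + 35 = -3*(-53) + 35 = 159 + 35 = 194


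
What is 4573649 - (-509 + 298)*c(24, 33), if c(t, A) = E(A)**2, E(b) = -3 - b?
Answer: 4847105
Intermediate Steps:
c(t, A) = (-3 - A)**2
4573649 - (-509 + 298)*c(24, 33) = 4573649 - (-509 + 298)*(3 + 33)**2 = 4573649 - (-211)*36**2 = 4573649 - (-211)*1296 = 4573649 - 1*(-273456) = 4573649 + 273456 = 4847105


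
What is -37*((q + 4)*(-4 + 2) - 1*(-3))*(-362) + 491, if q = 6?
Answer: -227207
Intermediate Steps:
-37*((q + 4)*(-4 + 2) - 1*(-3))*(-362) + 491 = -37*((6 + 4)*(-4 + 2) - 1*(-3))*(-362) + 491 = -37*(10*(-2) + 3)*(-362) + 491 = -37*(-20 + 3)*(-362) + 491 = -37*(-17)*(-362) + 491 = 629*(-362) + 491 = -227698 + 491 = -227207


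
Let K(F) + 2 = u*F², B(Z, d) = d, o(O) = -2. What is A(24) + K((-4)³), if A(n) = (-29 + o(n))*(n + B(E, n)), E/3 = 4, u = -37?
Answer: -153042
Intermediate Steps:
E = 12 (E = 3*4 = 12)
K(F) = -2 - 37*F²
A(n) = -62*n (A(n) = (-29 - 2)*(n + n) = -62*n)
A(24) + K((-4)³) = -62*24 + (-2 - 37*((-4)³)²) = -1488 + (-2 - 37*(-64)²) = -1488 + (-2 - 37*4096) = -1488 + (-2 - 151552) = -1488 - 151554 = -153042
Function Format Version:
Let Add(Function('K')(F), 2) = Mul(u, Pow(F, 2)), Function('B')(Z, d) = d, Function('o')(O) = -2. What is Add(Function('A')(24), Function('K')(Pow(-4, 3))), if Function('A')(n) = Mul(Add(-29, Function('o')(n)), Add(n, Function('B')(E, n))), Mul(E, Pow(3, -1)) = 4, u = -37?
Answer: -153042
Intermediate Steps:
E = 12 (E = Mul(3, 4) = 12)
Function('K')(F) = Add(-2, Mul(-37, Pow(F, 2)))
Function('A')(n) = Mul(-62, n) (Function('A')(n) = Mul(Add(-29, -2), Add(n, n)) = Mul(-31, Mul(2, n)) = Mul(-62, n))
Add(Function('A')(24), Function('K')(Pow(-4, 3))) = Add(Mul(-62, 24), Add(-2, Mul(-37, Pow(Pow(-4, 3), 2)))) = Add(-1488, Add(-2, Mul(-37, Pow(-64, 2)))) = Add(-1488, Add(-2, Mul(-37, 4096))) = Add(-1488, Add(-2, -151552)) = Add(-1488, -151554) = -153042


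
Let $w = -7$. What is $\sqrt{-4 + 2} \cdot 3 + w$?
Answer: $-7 + 3 i \sqrt{2} \approx -7.0 + 4.2426 i$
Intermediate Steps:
$\sqrt{-4 + 2} \cdot 3 + w = \sqrt{-4 + 2} \cdot 3 - 7 = \sqrt{-2} \cdot 3 - 7 = i \sqrt{2} \cdot 3 - 7 = 3 i \sqrt{2} - 7 = -7 + 3 i \sqrt{2}$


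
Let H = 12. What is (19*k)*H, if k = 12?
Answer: 2736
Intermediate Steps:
(19*k)*H = (19*12)*12 = 228*12 = 2736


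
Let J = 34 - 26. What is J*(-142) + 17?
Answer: -1119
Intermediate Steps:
J = 8
J*(-142) + 17 = 8*(-142) + 17 = -1136 + 17 = -1119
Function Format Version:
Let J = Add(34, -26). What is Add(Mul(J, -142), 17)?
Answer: -1119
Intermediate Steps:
J = 8
Add(Mul(J, -142), 17) = Add(Mul(8, -142), 17) = Add(-1136, 17) = -1119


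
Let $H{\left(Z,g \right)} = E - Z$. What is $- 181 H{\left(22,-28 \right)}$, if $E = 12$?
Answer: $1810$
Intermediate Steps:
$H{\left(Z,g \right)} = 12 - Z$
$- 181 H{\left(22,-28 \right)} = - 181 \left(12 - 22\right) = \left(-181\right) \left(-10\right) = 1810$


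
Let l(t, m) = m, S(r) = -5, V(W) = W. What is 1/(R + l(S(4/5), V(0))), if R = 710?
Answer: 1/710 ≈ 0.0014085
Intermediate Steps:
1/(R + l(S(4/5), V(0))) = 1/(710 + 0) = 1/710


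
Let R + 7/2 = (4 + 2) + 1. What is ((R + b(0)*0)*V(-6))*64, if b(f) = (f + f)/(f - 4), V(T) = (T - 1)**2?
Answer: 10976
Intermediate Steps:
V(T) = (-1 + T)**2
R = 7/2 (R = -7/2 + ((4 + 2) + 1) = -7/2 + (6 + 1) = -7/2 + 7 = 7/2 ≈ 3.5000)
b(f) = 2*f/(-4 + f) (b(f) = (2*f)/(-4 + f) = 2*f/(-4 + f))
((R + b(0)*0)*V(-6))*64 = ((7/2 + (2*0/(-4 + 0))*0)*(-1 - 6)**2)*64 = ((7/2 + (2*0/(-4))*0)*(-7)**2)*64 = ((7/2 + (2*0*(-1/4))*0)*49)*64 = ((7/2 + 0*0)*49)*64 = ((7/2 + 0)*49)*64 = ((7/2)*49)*64 = (343/2)*64 = 10976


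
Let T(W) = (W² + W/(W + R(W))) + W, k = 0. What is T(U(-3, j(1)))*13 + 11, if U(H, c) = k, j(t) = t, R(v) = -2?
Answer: 11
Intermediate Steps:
U(H, c) = 0
T(W) = W + W² + W/(-2 + W) (T(W) = (W² + W/(W - 2)) + W = (W² + W/(-2 + W)) + W = W + W² + W/(-2 + W))
T(U(-3, j(1)))*13 + 11 = (0*(-1 + 0² - 1*0)/(-2 + 0))*13 + 11 = (0*(-1 + 0 + 0)/(-2))*13 + 11 = (0*(-½)*(-1))*13 + 11 = 0*13 + 11 = 0 + 11 = 11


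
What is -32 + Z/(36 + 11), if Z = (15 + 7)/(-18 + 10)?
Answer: -6027/188 ≈ -32.059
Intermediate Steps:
Z = -11/4 (Z = 22/(-8) = 22*(-⅛) = -11/4 ≈ -2.7500)
-32 + Z/(36 + 11) = -32 - 11/(4*(36 + 11)) = -32 - 11/4/47 = -32 - 11/4*1/47 = -32 - 11/188 = -6027/188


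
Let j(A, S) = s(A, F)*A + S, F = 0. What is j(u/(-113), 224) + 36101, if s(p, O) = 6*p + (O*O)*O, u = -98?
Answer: 463891549/12769 ≈ 36330.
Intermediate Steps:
s(p, O) = O**3 + 6*p (s(p, O) = 6*p + O**2*O = 6*p + O**3 = O**3 + 6*p)
j(A, S) = S + 6*A**2 (j(A, S) = (0**3 + 6*A)*A + S = (0 + 6*A)*A + S = (6*A)*A + S = 6*A**2 + S = S + 6*A**2)
j(u/(-113), 224) + 36101 = (224 + 6*(-98/(-113))**2) + 36101 = (224 + 6*(-98*(-1/113))**2) + 36101 = (224 + 6*(98/113)**2) + 36101 = (224 + 6*(9604/12769)) + 36101 = (224 + 57624/12769) + 36101 = 2917880/12769 + 36101 = 463891549/12769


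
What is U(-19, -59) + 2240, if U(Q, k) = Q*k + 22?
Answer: 3383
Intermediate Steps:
U(Q, k) = 22 + Q*k
U(-19, -59) + 2240 = (22 - 19*(-59)) + 2240 = (22 + 1121) + 2240 = 1143 + 2240 = 3383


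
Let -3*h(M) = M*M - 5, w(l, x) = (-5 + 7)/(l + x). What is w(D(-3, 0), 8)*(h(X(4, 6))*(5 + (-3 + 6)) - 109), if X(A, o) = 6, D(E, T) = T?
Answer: -575/12 ≈ -47.917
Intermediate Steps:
w(l, x) = 2/(l + x)
h(M) = 5/3 - M²/3 (h(M) = -(M*M - 5)/3 = -(M² - 5)/3 = -(-5 + M²)/3 = 5/3 - M²/3)
w(D(-3, 0), 8)*(h(X(4, 6))*(5 + (-3 + 6)) - 109) = (2/(0 + 8))*((5/3 - ⅓*6²)*(5 + (-3 + 6)) - 109) = (2/8)*((5/3 - ⅓*36)*(5 + 3) - 109) = (2*(⅛))*((5/3 - 12)*8 - 109) = (-31/3*8 - 109)/4 = (-248/3 - 109)/4 = (¼)*(-575/3) = -575/12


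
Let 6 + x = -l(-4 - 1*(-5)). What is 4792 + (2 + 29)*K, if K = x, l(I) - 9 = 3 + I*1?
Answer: 4203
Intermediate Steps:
l(I) = 12 + I (l(I) = 9 + (3 + I*1) = 9 + (3 + I) = 12 + I)
x = -19 (x = -6 - (12 + (-4 - 1*(-5))) = -6 - (12 + (-4 + 5)) = -6 - (12 + 1) = -6 - 1*13 = -6 - 13 = -19)
K = -19
4792 + (2 + 29)*K = 4792 + (2 + 29)*(-19) = 4792 + 31*(-19) = 4792 - 589 = 4203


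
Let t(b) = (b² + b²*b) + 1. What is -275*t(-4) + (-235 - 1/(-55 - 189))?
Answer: 3096361/244 ≈ 12690.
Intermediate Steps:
t(b) = 1 + b² + b³ (t(b) = (b² + b³) + 1 = 1 + b² + b³)
-275*t(-4) + (-235 - 1/(-55 - 189)) = -275*(1 + (-4)² + (-4)³) + (-235 - 1/(-55 - 189)) = -275*(1 + 16 - 64) + (-235 - 1/(-244)) = -275*(-47) + (-235 - 1*(-1/244)) = 12925 + (-235 + 1/244) = 12925 - 57339/244 = 3096361/244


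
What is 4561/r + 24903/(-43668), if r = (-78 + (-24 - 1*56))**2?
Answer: -5868177/15140666 ≈ -0.38758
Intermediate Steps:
r = 24964 (r = (-78 + (-24 - 56))**2 = (-78 - 80)**2 = (-158)**2 = 24964)
4561/r + 24903/(-43668) = 4561/24964 + 24903/(-43668) = 4561*(1/24964) + 24903*(-1/43668) = 4561/24964 - 2767/4852 = -5868177/15140666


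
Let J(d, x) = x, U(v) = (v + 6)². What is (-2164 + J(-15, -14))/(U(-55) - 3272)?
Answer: 2178/871 ≈ 2.5006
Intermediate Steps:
U(v) = (6 + v)²
(-2164 + J(-15, -14))/(U(-55) - 3272) = (-2164 - 14)/((6 - 55)² - 3272) = -2178/((-49)² - 3272) = -2178/(2401 - 3272) = -2178/(-871) = -2178*(-1/871) = 2178/871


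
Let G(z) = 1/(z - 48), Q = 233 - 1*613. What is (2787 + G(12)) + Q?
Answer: 86651/36 ≈ 2407.0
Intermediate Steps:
Q = -380 (Q = 233 - 613 = -380)
G(z) = 1/(-48 + z)
(2787 + G(12)) + Q = (2787 + 1/(-48 + 12)) - 380 = (2787 + 1/(-36)) - 380 = (2787 - 1/36) - 380 = 100331/36 - 380 = 86651/36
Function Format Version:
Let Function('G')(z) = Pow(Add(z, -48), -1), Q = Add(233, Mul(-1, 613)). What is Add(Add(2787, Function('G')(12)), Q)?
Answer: Rational(86651, 36) ≈ 2407.0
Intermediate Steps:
Q = -380 (Q = Add(233, -613) = -380)
Function('G')(z) = Pow(Add(-48, z), -1)
Add(Add(2787, Function('G')(12)), Q) = Add(Add(2787, Pow(Add(-48, 12), -1)), -380) = Add(Add(2787, Pow(-36, -1)), -380) = Add(Add(2787, Rational(-1, 36)), -380) = Add(Rational(100331, 36), -380) = Rational(86651, 36)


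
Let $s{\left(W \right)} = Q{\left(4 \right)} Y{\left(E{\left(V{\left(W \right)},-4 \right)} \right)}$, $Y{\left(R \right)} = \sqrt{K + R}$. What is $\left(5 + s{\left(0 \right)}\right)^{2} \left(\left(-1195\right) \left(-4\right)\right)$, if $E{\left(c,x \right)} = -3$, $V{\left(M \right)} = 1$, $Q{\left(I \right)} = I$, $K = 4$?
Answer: $387180$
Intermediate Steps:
$Y{\left(R \right)} = \sqrt{4 + R}$
$s{\left(W \right)} = 4$ ($s{\left(W \right)} = 4 \sqrt{4 - 3} = 4 \sqrt{1} = 4 \cdot 1 = 4$)
$\left(5 + s{\left(0 \right)}\right)^{2} \left(\left(-1195\right) \left(-4\right)\right) = \left(5 + 4\right)^{2} \left(\left(-1195\right) \left(-4\right)\right) = 9^{2} \cdot 4780 = 81 \cdot 4780 = 387180$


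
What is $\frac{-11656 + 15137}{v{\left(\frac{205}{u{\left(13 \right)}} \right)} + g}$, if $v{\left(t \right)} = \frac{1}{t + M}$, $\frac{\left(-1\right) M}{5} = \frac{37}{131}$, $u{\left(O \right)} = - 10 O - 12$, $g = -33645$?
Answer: $- \frac{184928125}{1787409227} \approx -0.10346$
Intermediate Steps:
$u{\left(O \right)} = -12 - 10 O$
$M = - \frac{185}{131}$ ($M = - 5 \cdot \frac{37}{131} = - 5 \cdot 37 \cdot \frac{1}{131} = \left(-5\right) \frac{37}{131} = - \frac{185}{131} \approx -1.4122$)
$v{\left(t \right)} = \frac{1}{- \frac{185}{131} + t}$ ($v{\left(t \right)} = \frac{1}{t - \frac{185}{131}} = \frac{1}{- \frac{185}{131} + t}$)
$\frac{-11656 + 15137}{v{\left(\frac{205}{u{\left(13 \right)}} \right)} + g} = \frac{-11656 + 15137}{\frac{131}{-185 + 131 \frac{205}{-12 - 130}} - 33645} = \frac{3481}{\frac{131}{-185 + 131 \frac{205}{-12 - 130}} - 33645} = \frac{3481}{\frac{131}{-185 + 131 \frac{205}{-142}} - 33645} = \frac{3481}{\frac{131}{-185 + 131 \cdot 205 \left(- \frac{1}{142}\right)} - 33645} = \frac{3481}{\frac{131}{-185 + 131 \left(- \frac{205}{142}\right)} - 33645} = \frac{3481}{\frac{131}{-185 - \frac{26855}{142}} - 33645} = \frac{3481}{\frac{131}{- \frac{53125}{142}} - 33645} = \frac{3481}{131 \left(- \frac{142}{53125}\right) - 33645} = \frac{3481}{- \frac{18602}{53125} - 33645} = \frac{3481}{- \frac{1787409227}{53125}} = 3481 \left(- \frac{53125}{1787409227}\right) = - \frac{184928125}{1787409227}$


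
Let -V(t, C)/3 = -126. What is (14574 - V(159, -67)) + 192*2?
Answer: 14580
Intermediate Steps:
V(t, C) = 378 (V(t, C) = -3*(-126) = 378)
(14574 - V(159, -67)) + 192*2 = (14574 - 1*378) + 192*2 = (14574 - 378) + 384 = 14196 + 384 = 14580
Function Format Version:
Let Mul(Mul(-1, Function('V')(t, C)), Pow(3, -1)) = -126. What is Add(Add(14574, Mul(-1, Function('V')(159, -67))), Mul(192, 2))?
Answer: 14580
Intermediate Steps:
Function('V')(t, C) = 378 (Function('V')(t, C) = Mul(-3, -126) = 378)
Add(Add(14574, Mul(-1, Function('V')(159, -67))), Mul(192, 2)) = Add(Add(14574, Mul(-1, 378)), Mul(192, 2)) = Add(Add(14574, -378), 384) = Add(14196, 384) = 14580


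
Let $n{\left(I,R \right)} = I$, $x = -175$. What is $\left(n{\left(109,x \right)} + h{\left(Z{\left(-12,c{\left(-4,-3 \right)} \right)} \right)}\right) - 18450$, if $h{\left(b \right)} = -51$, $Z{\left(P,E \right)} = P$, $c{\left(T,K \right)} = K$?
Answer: $-18392$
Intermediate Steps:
$\left(n{\left(109,x \right)} + h{\left(Z{\left(-12,c{\left(-4,-3 \right)} \right)} \right)}\right) - 18450 = \left(109 - 51\right) - 18450 = 58 - 18450 = -18392$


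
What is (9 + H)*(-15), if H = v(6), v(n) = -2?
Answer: -105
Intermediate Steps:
H = -2
(9 + H)*(-15) = (9 - 2)*(-15) = 7*(-15) = -105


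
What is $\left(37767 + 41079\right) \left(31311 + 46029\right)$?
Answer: $6097949640$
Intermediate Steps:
$\left(37767 + 41079\right) \left(31311 + 46029\right) = 78846 \cdot 77340 = 6097949640$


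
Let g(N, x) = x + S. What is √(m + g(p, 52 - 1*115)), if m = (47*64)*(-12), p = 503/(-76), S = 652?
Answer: I*√35507 ≈ 188.43*I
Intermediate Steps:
p = -503/76 (p = 503*(-1/76) = -503/76 ≈ -6.6184)
g(N, x) = 652 + x (g(N, x) = x + 652 = 652 + x)
m = -36096 (m = 3008*(-12) = -36096)
√(m + g(p, 52 - 1*115)) = √(-36096 + (652 + (52 - 1*115))) = √(-36096 + (652 + (52 - 115))) = √(-36096 + (652 - 63)) = √(-36096 + 589) = √(-35507) = I*√35507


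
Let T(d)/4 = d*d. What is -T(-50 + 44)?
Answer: -144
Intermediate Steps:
T(d) = 4*d**2 (T(d) = 4*(d*d) = 4*d**2)
-T(-50 + 44) = -4*(-50 + 44)**2 = -4*(-6)**2 = -4*36 = -1*144 = -144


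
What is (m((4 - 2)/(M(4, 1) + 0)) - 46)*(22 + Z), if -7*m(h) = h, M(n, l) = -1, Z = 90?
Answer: -5120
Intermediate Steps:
m(h) = -h/7
(m((4 - 2)/(M(4, 1) + 0)) - 46)*(22 + Z) = (-(4 - 2)/(7*(-1 + 0)) - 46)*(22 + 90) = (-2/(7*(-1)) - 46)*112 = (-2*(-1)/7 - 46)*112 = (-1/7*(-2) - 46)*112 = (2/7 - 46)*112 = -320/7*112 = -5120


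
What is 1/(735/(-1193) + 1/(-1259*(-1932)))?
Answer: -2901838884/1787803987 ≈ -1.6231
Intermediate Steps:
1/(735/(-1193) + 1/(-1259*(-1932))) = 1/(735*(-1/1193) - 1/1259*(-1/1932)) = 1/(-735/1193 + 1/2432388) = 1/(-1787803987/2901838884) = -2901838884/1787803987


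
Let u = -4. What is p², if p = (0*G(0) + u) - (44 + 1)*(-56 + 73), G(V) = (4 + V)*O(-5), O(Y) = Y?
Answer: 591361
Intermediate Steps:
G(V) = -20 - 5*V (G(V) = (4 + V)*(-5) = -20 - 5*V)
p = -769 (p = (0*(-20 - 5*0) - 4) - (44 + 1)*(-56 + 73) = (0*(-20 + 0) - 4) - 45*17 = (0*(-20) - 4) - 1*765 = (0 - 4) - 765 = -4 - 765 = -769)
p² = (-769)² = 591361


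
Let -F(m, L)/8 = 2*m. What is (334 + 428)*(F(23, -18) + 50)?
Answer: -242316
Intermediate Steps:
F(m, L) = -16*m
(334 + 428)*(F(23, -18) + 50) = (334 + 428)*(-16*23 + 50) = 762*(-368 + 50) = 762*(-318) = -242316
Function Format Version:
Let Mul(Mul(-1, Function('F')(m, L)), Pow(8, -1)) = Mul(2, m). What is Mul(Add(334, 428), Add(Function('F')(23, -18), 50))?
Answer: -242316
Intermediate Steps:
Function('F')(m, L) = Mul(-16, m) (Function('F')(m, L) = Mul(-8, Mul(2, m)) = Mul(-16, m))
Mul(Add(334, 428), Add(Function('F')(23, -18), 50)) = Mul(Add(334, 428), Add(Mul(-16, 23), 50)) = Mul(762, Add(-368, 50)) = Mul(762, -318) = -242316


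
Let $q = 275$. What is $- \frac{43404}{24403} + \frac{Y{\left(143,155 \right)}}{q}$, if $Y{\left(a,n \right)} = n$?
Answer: $- \frac{1630727}{1342165} \approx -1.215$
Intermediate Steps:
$- \frac{43404}{24403} + \frac{Y{\left(143,155 \right)}}{q} = - \frac{43404}{24403} + \frac{155}{275} = \left(-43404\right) \frac{1}{24403} + 155 \cdot \frac{1}{275} = - \frac{43404}{24403} + \frac{31}{55} = - \frac{1630727}{1342165}$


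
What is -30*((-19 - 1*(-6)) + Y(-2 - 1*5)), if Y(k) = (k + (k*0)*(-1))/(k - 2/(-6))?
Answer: 717/2 ≈ 358.50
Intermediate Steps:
Y(k) = k/(1/3 + k) (Y(k) = (k + 0*(-1))/(k - 2*(-1/6)) = (k + 0)/(k + 1/3) = k/(1/3 + k))
-30*((-19 - 1*(-6)) + Y(-2 - 1*5)) = -30*((-19 - 1*(-6)) + 3*(-2 - 1*5)/(1 + 3*(-2 - 1*5))) = -30*((-19 + 6) + 3*(-2 - 5)/(1 + 3*(-2 - 5))) = -30*(-13 + 3*(-7)/(1 + 3*(-7))) = -30*(-13 + 3*(-7)/(1 - 21)) = -30*(-13 + 3*(-7)/(-20)) = -30*(-13 + 3*(-7)*(-1/20)) = -30*(-13 + 21/20) = -30*(-239/20) = 717/2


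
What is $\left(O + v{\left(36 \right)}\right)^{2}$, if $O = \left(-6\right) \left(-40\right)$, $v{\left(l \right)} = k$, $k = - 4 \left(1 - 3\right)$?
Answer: $61504$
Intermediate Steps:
$k = 8$ ($k = \left(-4\right) \left(-2\right) = 8$)
$v{\left(l \right)} = 8$
$O = 240$
$\left(O + v{\left(36 \right)}\right)^{2} = \left(240 + 8\right)^{2} = 248^{2} = 61504$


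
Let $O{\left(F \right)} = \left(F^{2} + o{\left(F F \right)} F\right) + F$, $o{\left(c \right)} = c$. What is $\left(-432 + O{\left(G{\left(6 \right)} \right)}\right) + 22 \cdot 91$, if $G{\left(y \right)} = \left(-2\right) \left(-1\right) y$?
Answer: $3454$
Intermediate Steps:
$G{\left(y \right)} = 2 y$
$O{\left(F \right)} = F + F^{2} + F^{3}$ ($O{\left(F \right)} = \left(F^{2} + F F F\right) + F = \left(F^{2} + F^{2} F\right) + F = \left(F^{2} + F^{3}\right) + F = F + F^{2} + F^{3}$)
$\left(-432 + O{\left(G{\left(6 \right)} \right)}\right) + 22 \cdot 91 = \left(-432 + 2 \cdot 6 \left(1 + 2 \cdot 6 + \left(2 \cdot 6\right)^{2}\right)\right) + 22 \cdot 91 = \left(-432 + 12 \left(1 + 12 + 12^{2}\right)\right) + 2002 = \left(-432 + 12 \left(1 + 12 + 144\right)\right) + 2002 = \left(-432 + 12 \cdot 157\right) + 2002 = \left(-432 + 1884\right) + 2002 = 1452 + 2002 = 3454$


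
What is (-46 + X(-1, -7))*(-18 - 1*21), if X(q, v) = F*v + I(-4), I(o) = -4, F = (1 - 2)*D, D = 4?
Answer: 858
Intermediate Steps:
F = -4 (F = (1 - 2)*4 = -1*4 = -4)
X(q, v) = -4 - 4*v (X(q, v) = -4*v - 4 = -4 - 4*v)
(-46 + X(-1, -7))*(-18 - 1*21) = (-46 + (-4 - 4*(-7)))*(-18 - 1*21) = (-46 + (-4 + 28))*(-18 - 21) = (-46 + 24)*(-39) = -22*(-39) = 858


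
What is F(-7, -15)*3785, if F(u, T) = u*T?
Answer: 397425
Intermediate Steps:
F(u, T) = T*u
F(-7, -15)*3785 = -15*(-7)*3785 = 105*3785 = 397425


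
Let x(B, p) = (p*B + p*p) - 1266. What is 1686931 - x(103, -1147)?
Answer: 490729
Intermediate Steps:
x(B, p) = -1266 + p² + B*p (x(B, p) = (B*p + p²) - 1266 = (p² + B*p) - 1266 = -1266 + p² + B*p)
1686931 - x(103, -1147) = 1686931 - (-1266 + (-1147)² + 103*(-1147)) = 1686931 - (-1266 + 1315609 - 118141) = 1686931 - 1*1196202 = 1686931 - 1196202 = 490729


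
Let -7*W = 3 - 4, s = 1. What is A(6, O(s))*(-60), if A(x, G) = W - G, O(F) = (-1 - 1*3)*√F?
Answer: -1740/7 ≈ -248.57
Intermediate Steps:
O(F) = -4*√F (O(F) = (-1 - 3)*√F = -4*√F)
W = ⅐ (W = -(3 - 4)/7 = -⅐*(-1) = ⅐ ≈ 0.14286)
A(x, G) = ⅐ - G
A(6, O(s))*(-60) = (⅐ - (-4)*√1)*(-60) = (⅐ - (-4))*(-60) = (⅐ - 1*(-4))*(-60) = (⅐ + 4)*(-60) = (29/7)*(-60) = -1740/7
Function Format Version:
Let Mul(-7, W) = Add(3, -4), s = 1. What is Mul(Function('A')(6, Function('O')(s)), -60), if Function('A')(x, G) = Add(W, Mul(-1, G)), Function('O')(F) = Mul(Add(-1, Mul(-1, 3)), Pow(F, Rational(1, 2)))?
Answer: Rational(-1740, 7) ≈ -248.57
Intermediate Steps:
Function('O')(F) = Mul(-4, Pow(F, Rational(1, 2))) (Function('O')(F) = Mul(Add(-1, -3), Pow(F, Rational(1, 2))) = Mul(-4, Pow(F, Rational(1, 2))))
W = Rational(1, 7) (W = Mul(Rational(-1, 7), Add(3, -4)) = Mul(Rational(-1, 7), -1) = Rational(1, 7) ≈ 0.14286)
Function('A')(x, G) = Add(Rational(1, 7), Mul(-1, G))
Mul(Function('A')(6, Function('O')(s)), -60) = Mul(Add(Rational(1, 7), Mul(-1, Mul(-4, Pow(1, Rational(1, 2))))), -60) = Mul(Add(Rational(1, 7), Mul(-1, Mul(-4, 1))), -60) = Mul(Add(Rational(1, 7), Mul(-1, -4)), -60) = Mul(Add(Rational(1, 7), 4), -60) = Mul(Rational(29, 7), -60) = Rational(-1740, 7)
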